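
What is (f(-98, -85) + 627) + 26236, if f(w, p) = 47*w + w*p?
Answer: 30587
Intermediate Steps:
f(w, p) = 47*w + p*w
(f(-98, -85) + 627) + 26236 = (-98*(47 - 85) + 627) + 26236 = (-98*(-38) + 627) + 26236 = (3724 + 627) + 26236 = 4351 + 26236 = 30587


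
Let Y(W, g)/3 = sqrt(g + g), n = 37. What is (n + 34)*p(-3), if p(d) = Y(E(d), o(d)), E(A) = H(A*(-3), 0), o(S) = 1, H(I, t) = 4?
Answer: 213*sqrt(2) ≈ 301.23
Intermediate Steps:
E(A) = 4
Y(W, g) = 3*sqrt(2)*sqrt(g) (Y(W, g) = 3*sqrt(g + g) = 3*sqrt(2*g) = 3*(sqrt(2)*sqrt(g)) = 3*sqrt(2)*sqrt(g))
p(d) = 3*sqrt(2) (p(d) = 3*sqrt(2)*sqrt(1) = 3*sqrt(2)*1 = 3*sqrt(2))
(n + 34)*p(-3) = (37 + 34)*(3*sqrt(2)) = 71*(3*sqrt(2)) = 213*sqrt(2)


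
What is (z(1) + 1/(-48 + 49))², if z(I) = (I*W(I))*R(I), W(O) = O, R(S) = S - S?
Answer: 1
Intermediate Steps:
R(S) = 0
z(I) = 0 (z(I) = (I*I)*0 = I²*0 = 0)
(z(1) + 1/(-48 + 49))² = (0 + 1/(-48 + 49))² = (0 + 1/1)² = (0 + 1)² = 1² = 1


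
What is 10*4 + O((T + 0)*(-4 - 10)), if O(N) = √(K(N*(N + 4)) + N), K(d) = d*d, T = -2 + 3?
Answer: 40 + √19586 ≈ 179.95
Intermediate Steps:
T = 1
K(d) = d²
O(N) = √(N + N²*(4 + N)²) (O(N) = √((N*(N + 4))² + N) = √((N*(4 + N))² + N) = √(N²*(4 + N)² + N) = √(N + N²*(4 + N)²))
10*4 + O((T + 0)*(-4 - 10)) = 10*4 + √(((1 + 0)*(-4 - 10))*(1 + ((1 + 0)*(-4 - 10))*(4 + (1 + 0)*(-4 - 10))²)) = 40 + √((1*(-14))*(1 + (1*(-14))*(4 + 1*(-14))²)) = 40 + √(-14*(1 - 14*(4 - 14)²)) = 40 + √(-14*(1 - 14*(-10)²)) = 40 + √(-14*(1 - 14*100)) = 40 + √(-14*(1 - 1400)) = 40 + √(-14*(-1399)) = 40 + √19586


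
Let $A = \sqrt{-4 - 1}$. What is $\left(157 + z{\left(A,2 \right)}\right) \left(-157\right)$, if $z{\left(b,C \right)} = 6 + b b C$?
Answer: $-24021$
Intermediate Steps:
$A = i \sqrt{5}$ ($A = \sqrt{-5} = i \sqrt{5} \approx 2.2361 i$)
$z{\left(b,C \right)} = 6 + C b^{2}$ ($z{\left(b,C \right)} = 6 + b C b = 6 + C b^{2}$)
$\left(157 + z{\left(A,2 \right)}\right) \left(-157\right) = \left(157 + \left(6 + 2 \left(i \sqrt{5}\right)^{2}\right)\right) \left(-157\right) = \left(157 + \left(6 + 2 \left(-5\right)\right)\right) \left(-157\right) = \left(157 + \left(6 - 10\right)\right) \left(-157\right) = \left(157 - 4\right) \left(-157\right) = 153 \left(-157\right) = -24021$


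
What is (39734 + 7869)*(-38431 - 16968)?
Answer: -2637158597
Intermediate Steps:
(39734 + 7869)*(-38431 - 16968) = 47603*(-55399) = -2637158597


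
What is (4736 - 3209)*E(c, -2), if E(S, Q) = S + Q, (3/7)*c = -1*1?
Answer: -6617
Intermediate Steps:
c = -7/3 (c = 7*(-1*1)/3 = (7/3)*(-1) = -7/3 ≈ -2.3333)
E(S, Q) = Q + S
(4736 - 3209)*E(c, -2) = (4736 - 3209)*(-2 - 7/3) = 1527*(-13/3) = -6617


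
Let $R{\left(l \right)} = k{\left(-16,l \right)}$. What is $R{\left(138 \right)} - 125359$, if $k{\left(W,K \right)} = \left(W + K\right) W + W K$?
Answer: $-129519$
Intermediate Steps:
$k{\left(W,K \right)} = K W + W \left(K + W\right)$ ($k{\left(W,K \right)} = \left(K + W\right) W + K W = W \left(K + W\right) + K W = K W + W \left(K + W\right)$)
$R{\left(l \right)} = 256 - 32 l$ ($R{\left(l \right)} = - 16 \left(-16 + 2 l\right) = 256 - 32 l$)
$R{\left(138 \right)} - 125359 = \left(256 - 4416\right) - 125359 = -4160 - 125359 = -129519$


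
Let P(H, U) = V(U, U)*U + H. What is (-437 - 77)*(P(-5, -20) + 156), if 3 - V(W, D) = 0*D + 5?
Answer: -98174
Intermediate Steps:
V(W, D) = -2 (V(W, D) = 3 - (0*D + 5) = 3 - (0 + 5) = 3 - 1*5 = 3 - 5 = -2)
P(H, U) = H - 2*U (P(H, U) = -2*U + H = H - 2*U)
(-437 - 77)*(P(-5, -20) + 156) = (-437 - 77)*((-5 - 2*(-20)) + 156) = -514*((-5 + 40) + 156) = -514*(35 + 156) = -514*191 = -98174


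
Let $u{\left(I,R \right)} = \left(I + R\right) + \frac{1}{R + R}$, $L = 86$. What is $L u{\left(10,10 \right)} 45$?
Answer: $\frac{155187}{2} \approx 77594.0$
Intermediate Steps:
$u{\left(I,R \right)} = I + R + \frac{1}{2 R}$ ($u{\left(I,R \right)} = \left(I + R\right) + \frac{1}{2 R} = I + R + \frac{1}{2 R}$)
$L u{\left(10,10 \right)} 45 = 86 \left(10 + 10 + \frac{1}{2 \cdot 10}\right) 45 = 86 \left(10 + 10 + \frac{1}{2} \cdot \frac{1}{10}\right) 45 = 86 \left(10 + 10 + \frac{1}{20}\right) 45 = 86 \cdot \frac{401}{20} \cdot 45 = \frac{17243}{10} \cdot 45 = \frac{155187}{2}$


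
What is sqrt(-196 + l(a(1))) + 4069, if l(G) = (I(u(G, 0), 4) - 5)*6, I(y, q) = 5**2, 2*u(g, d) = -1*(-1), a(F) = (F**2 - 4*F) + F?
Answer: 4069 + 2*I*sqrt(19) ≈ 4069.0 + 8.7178*I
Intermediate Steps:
a(F) = F**2 - 3*F
u(g, d) = 1/2 (u(g, d) = (-1*(-1))/2 = (1/2)*1 = 1/2)
I(y, q) = 25
l(G) = 120 (l(G) = (25 - 5)*6 = 20*6 = 120)
sqrt(-196 + l(a(1))) + 4069 = sqrt(-196 + 120) + 4069 = sqrt(-76) + 4069 = 2*I*sqrt(19) + 4069 = 4069 + 2*I*sqrt(19)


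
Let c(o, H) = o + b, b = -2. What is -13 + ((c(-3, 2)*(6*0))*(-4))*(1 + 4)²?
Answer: -13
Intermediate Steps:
c(o, H) = -2 + o (c(o, H) = o - 2 = -2 + o)
-13 + ((c(-3, 2)*(6*0))*(-4))*(1 + 4)² = -13 + (((-2 - 3)*(6*0))*(-4))*(1 + 4)² = -13 + (-5*0*(-4))*5² = -13 + (0*(-4))*25 = -13 + 0*25 = -13 + 0 = -13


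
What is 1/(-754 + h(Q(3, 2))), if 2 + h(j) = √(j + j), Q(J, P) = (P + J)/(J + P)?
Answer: -378/285767 - √2/571534 ≈ -0.0013252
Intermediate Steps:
Q(J, P) = 1 (Q(J, P) = (J + P)/(J + P) = 1)
h(j) = -2 + √2*√j (h(j) = -2 + √(j + j) = -2 + √(2*j) = -2 + √2*√j)
1/(-754 + h(Q(3, 2))) = 1/(-754 + (-2 + √2*√1)) = 1/(-754 + (-2 + √2*1)) = 1/(-754 + (-2 + √2)) = 1/(-756 + √2)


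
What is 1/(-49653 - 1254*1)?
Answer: -1/50907 ≈ -1.9644e-5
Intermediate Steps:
1/(-49653 - 1254*1) = 1/(-49653 - 1254) = 1/(-50907) = -1/50907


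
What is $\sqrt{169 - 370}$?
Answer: $i \sqrt{201} \approx 14.177 i$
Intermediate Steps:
$\sqrt{169 - 370} = \sqrt{-201} = i \sqrt{201}$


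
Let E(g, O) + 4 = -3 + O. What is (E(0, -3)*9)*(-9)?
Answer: 810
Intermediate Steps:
E(g, O) = -7 + O (E(g, O) = -4 + (-3 + O) = -7 + O)
(E(0, -3)*9)*(-9) = ((-7 - 3)*9)*(-9) = -10*9*(-9) = -90*(-9) = 810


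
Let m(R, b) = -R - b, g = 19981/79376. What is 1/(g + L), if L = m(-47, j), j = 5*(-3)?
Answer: 79376/4941293 ≈ 0.016064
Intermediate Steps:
g = 19981/79376 (g = 19981*(1/79376) = 19981/79376 ≈ 0.25173)
j = -15
L = 62 (L = -1*(-47) - 1*(-15) = 47 + 15 = 62)
1/(g + L) = 1/(19981/79376 + 62) = 1/(4941293/79376) = 79376/4941293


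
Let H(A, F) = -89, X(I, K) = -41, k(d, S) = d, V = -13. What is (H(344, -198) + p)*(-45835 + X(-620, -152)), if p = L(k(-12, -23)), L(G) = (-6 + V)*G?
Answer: -6376764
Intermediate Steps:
L(G) = -19*G (L(G) = (-6 - 13)*G = -19*G)
p = 228 (p = -19*(-12) = 228)
(H(344, -198) + p)*(-45835 + X(-620, -152)) = (-89 + 228)*(-45835 - 41) = 139*(-45876) = -6376764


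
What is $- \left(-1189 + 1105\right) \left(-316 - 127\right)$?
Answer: $-37212$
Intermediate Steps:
$- \left(-1189 + 1105\right) \left(-316 - 127\right) = - \left(-84\right) \left(-316 - 127\right) = - \left(-84\right) \left(-443\right) = \left(-1\right) 37212 = -37212$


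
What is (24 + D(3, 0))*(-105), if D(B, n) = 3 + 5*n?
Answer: -2835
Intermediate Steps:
(24 + D(3, 0))*(-105) = (24 + (3 + 5*0))*(-105) = (24 + (3 + 0))*(-105) = (24 + 3)*(-105) = 27*(-105) = -2835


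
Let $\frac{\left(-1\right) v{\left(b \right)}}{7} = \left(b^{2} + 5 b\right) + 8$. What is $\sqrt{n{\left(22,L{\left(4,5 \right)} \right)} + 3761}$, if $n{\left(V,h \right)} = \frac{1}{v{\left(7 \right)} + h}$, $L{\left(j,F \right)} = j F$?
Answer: $\frac{\sqrt{91527657}}{156} \approx 61.327$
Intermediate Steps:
$L{\left(j,F \right)} = F j$
$v{\left(b \right)} = -56 - 35 b - 7 b^{2}$ ($v{\left(b \right)} = - 7 \left(\left(b^{2} + 5 b\right) + 8\right) = - 7 \left(8 + b^{2} + 5 b\right) = -56 - 35 b - 7 b^{2}$)
$n{\left(V,h \right)} = \frac{1}{-644 + h}$ ($n{\left(V,h \right)} = \frac{1}{\left(-56 - 245 - 7 \cdot 7^{2}\right) + h} = \frac{1}{\left(-56 - 245 - 343\right) + h} = \frac{1}{-644 + h}$)
$\sqrt{n{\left(22,L{\left(4,5 \right)} \right)} + 3761} = \sqrt{\frac{1}{-644 + 5 \cdot 4} + 3761} = \sqrt{\frac{1}{-644 + 20} + 3761} = \sqrt{\frac{1}{-624} + 3761} = \sqrt{- \frac{1}{624} + 3761} = \sqrt{\frac{2346863}{624}} = \frac{\sqrt{91527657}}{156}$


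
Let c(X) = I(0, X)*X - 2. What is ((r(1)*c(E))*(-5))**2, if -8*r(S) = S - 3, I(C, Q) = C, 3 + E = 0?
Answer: 25/4 ≈ 6.2500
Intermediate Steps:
E = -3 (E = -3 + 0 = -3)
c(X) = -2 (c(X) = 0*X - 2 = 0 - 2 = -2)
r(S) = 3/8 - S/8 (r(S) = -(S - 3)/8 = -(-3 + S)/8 = 3/8 - S/8)
((r(1)*c(E))*(-5))**2 = (((3/8 - 1/8*1)*(-2))*(-5))**2 = (((3/8 - 1/8)*(-2))*(-5))**2 = (((1/4)*(-2))*(-5))**2 = (-1/2*(-5))**2 = (5/2)**2 = 25/4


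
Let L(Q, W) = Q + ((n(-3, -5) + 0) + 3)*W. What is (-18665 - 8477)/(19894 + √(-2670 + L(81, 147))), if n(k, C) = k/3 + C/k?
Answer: -269981474/197886643 + 67855*I*√82/197886643 ≈ -1.3643 + 0.0031051*I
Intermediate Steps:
n(k, C) = k/3 + C/k (n(k, C) = k*(⅓) + C/k = k/3 + C/k)
L(Q, W) = Q + 11*W/3 (L(Q, W) = Q + ((((⅓)*(-3) - 5/(-3)) + 0) + 3)*W = Q + (((-1 - 5*(-⅓)) + 0) + 3)*W = Q + (((-1 + 5/3) + 0) + 3)*W = Q + ((⅔ + 0) + 3)*W = Q + (⅔ + 3)*W = Q + 11*W/3)
(-18665 - 8477)/(19894 + √(-2670 + L(81, 147))) = (-18665 - 8477)/(19894 + √(-2670 + (81 + (11/3)*147))) = -27142/(19894 + √(-2670 + (81 + 539))) = -27142/(19894 + √(-2670 + 620)) = -27142/(19894 + √(-2050)) = -27142/(19894 + 5*I*√82)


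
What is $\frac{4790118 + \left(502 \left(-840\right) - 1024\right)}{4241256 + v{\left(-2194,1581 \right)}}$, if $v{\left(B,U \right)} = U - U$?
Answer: $\frac{2183707}{2120628} \approx 1.0297$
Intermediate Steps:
$v{\left(B,U \right)} = 0$
$\frac{4790118 + \left(502 \left(-840\right) - 1024\right)}{4241256 + v{\left(-2194,1581 \right)}} = \frac{4790118 + \left(502 \left(-840\right) - 1024\right)}{4241256 + 0} = \frac{4790118 - 422704}{4241256} = \left(4790118 - 422704\right) \frac{1}{4241256} = 4367414 \cdot \frac{1}{4241256} = \frac{2183707}{2120628}$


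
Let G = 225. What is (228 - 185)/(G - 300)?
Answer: -43/75 ≈ -0.57333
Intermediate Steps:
(228 - 185)/(G - 300) = (228 - 185)/(225 - 300) = 43/(-75) = 43*(-1/75) = -43/75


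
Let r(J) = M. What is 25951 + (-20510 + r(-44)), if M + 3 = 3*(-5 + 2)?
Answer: 5429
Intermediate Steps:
M = -12 (M = -3 + 3*(-5 + 2) = -3 + 3*(-3) = -3 - 9 = -12)
r(J) = -12
25951 + (-20510 + r(-44)) = 25951 + (-20510 - 12) = 25951 - 20522 = 5429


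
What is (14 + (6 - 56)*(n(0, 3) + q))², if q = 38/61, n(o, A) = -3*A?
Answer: 697171216/3721 ≈ 1.8736e+5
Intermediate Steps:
q = 38/61 (q = 38*(1/61) = 38/61 ≈ 0.62295)
(14 + (6 - 56)*(n(0, 3) + q))² = (14 + (6 - 56)*(-3*3 + 38/61))² = (14 - 50*(-9 + 38/61))² = (14 - 50*(-511/61))² = (14 + 25550/61)² = (26404/61)² = 697171216/3721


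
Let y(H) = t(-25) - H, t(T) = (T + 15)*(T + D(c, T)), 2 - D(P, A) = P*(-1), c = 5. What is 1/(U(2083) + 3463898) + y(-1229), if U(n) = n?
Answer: 4883567230/3465981 ≈ 1409.0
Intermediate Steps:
D(P, A) = 2 + P (D(P, A) = 2 - P*(-1) = 2 - (-1)*P = 2 + P)
t(T) = (7 + T)*(15 + T) (t(T) = (T + 15)*(T + (2 + 5)) = (15 + T)*(T + 7) = (15 + T)*(7 + T) = (7 + T)*(15 + T))
y(H) = 180 - H (y(H) = (105 + (-25)² + 22*(-25)) - H = (105 + 625 - 550) - H = 180 - H)
1/(U(2083) + 3463898) + y(-1229) = 1/(2083 + 3463898) + (180 - 1*(-1229)) = 1/3465981 + (180 + 1229) = 1/3465981 + 1409 = 4883567230/3465981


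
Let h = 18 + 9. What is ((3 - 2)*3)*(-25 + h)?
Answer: 6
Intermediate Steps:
h = 27
((3 - 2)*3)*(-25 + h) = ((3 - 2)*3)*(-25 + 27) = (1*3)*2 = 3*2 = 6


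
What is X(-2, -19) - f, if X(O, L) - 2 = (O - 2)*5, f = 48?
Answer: -66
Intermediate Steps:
X(O, L) = -8 + 5*O (X(O, L) = 2 + (O - 2)*5 = 2 + (-2 + O)*5 = 2 + (-10 + 5*O) = -8 + 5*O)
X(-2, -19) - f = (-8 + 5*(-2)) - 1*48 = (-8 - 10) - 48 = -18 - 48 = -66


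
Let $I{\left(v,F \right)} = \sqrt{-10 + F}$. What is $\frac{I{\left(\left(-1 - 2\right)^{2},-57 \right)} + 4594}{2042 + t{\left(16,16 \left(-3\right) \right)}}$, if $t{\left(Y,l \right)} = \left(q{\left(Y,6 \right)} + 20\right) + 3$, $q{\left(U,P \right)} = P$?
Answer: $\frac{4594}{2071} + \frac{i \sqrt{67}}{2071} \approx 2.2183 + 0.0039524 i$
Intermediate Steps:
$t{\left(Y,l \right)} = 29$ ($t{\left(Y,l \right)} = \left(6 + 20\right) + 3 = 26 + 3 = 29$)
$\frac{I{\left(\left(-1 - 2\right)^{2},-57 \right)} + 4594}{2042 + t{\left(16,16 \left(-3\right) \right)}} = \frac{\sqrt{-10 - 57} + 4594}{2042 + 29} = \frac{\sqrt{-67} + 4594}{2071} = \left(i \sqrt{67} + 4594\right) \frac{1}{2071} = \left(4594 + i \sqrt{67}\right) \frac{1}{2071} = \frac{4594}{2071} + \frac{i \sqrt{67}}{2071}$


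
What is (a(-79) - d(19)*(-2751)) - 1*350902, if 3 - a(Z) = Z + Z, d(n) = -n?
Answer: -403010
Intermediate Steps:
a(Z) = 3 - 2*Z (a(Z) = 3 - (Z + Z) = 3 - 2*Z)
(a(-79) - d(19)*(-2751)) - 1*350902 = ((3 - 2*(-79)) - (-1*19)*(-2751)) - 1*350902 = ((3 + 158) - (-19)*(-2751)) - 350902 = (161 - 1*52269) - 350902 = (161 - 52269) - 350902 = -52108 - 350902 = -403010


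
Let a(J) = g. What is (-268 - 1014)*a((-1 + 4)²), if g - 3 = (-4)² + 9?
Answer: -35896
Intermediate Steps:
g = 28 (g = 3 + ((-4)² + 9) = 3 + (16 + 9) = 3 + 25 = 28)
a(J) = 28
(-268 - 1014)*a((-1 + 4)²) = (-268 - 1014)*28 = -1282*28 = -35896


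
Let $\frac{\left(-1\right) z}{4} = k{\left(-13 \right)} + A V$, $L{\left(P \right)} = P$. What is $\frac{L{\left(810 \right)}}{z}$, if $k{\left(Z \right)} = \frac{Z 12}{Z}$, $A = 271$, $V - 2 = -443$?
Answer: $\frac{135}{79666} \approx 0.0016946$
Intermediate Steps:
$V = -441$ ($V = 2 - 443 = -441$)
$k{\left(Z \right)} = 12$ ($k{\left(Z \right)} = \frac{12 Z}{Z} = 12$)
$z = 477996$ ($z = - 4 \left(12 + 271 \left(-441\right)\right) = - 4 \left(12 - 119511\right) = \left(-4\right) \left(-119499\right) = 477996$)
$\frac{L{\left(810 \right)}}{z} = \frac{810}{477996} = 810 \cdot \frac{1}{477996} = \frac{135}{79666}$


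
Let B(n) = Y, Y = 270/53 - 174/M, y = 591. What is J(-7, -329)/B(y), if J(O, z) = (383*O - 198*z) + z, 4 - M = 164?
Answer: 263439680/26211 ≈ 10051.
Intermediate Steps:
M = -160 (M = 4 - 1*164 = 4 - 164 = -160)
Y = 26211/4240 (Y = 270/53 - 174/(-160) = 270*(1/53) - 174*(-1/160) = 270/53 + 87/80 = 26211/4240 ≈ 6.1818)
B(n) = 26211/4240
J(O, z) = -197*z + 383*O (J(O, z) = (-198*z + 383*O) + z = -197*z + 383*O)
J(-7, -329)/B(y) = (-197*(-329) + 383*(-7))/(26211/4240) = (64813 - 2681)*(4240/26211) = 62132*(4240/26211) = 263439680/26211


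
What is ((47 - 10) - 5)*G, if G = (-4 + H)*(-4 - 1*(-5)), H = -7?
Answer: -352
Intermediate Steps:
G = -11 (G = (-4 - 7)*(-4 - 1*(-5)) = -11*(-4 + 5) = -11*1 = -11)
((47 - 10) - 5)*G = ((47 - 10) - 5)*(-11) = (37 - 5)*(-11) = 32*(-11) = -352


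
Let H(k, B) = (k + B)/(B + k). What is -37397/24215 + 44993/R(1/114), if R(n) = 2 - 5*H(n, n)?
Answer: -1089617686/72645 ≈ -14999.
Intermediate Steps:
H(k, B) = 1 (H(k, B) = (B + k)/(B + k) = 1)
R(n) = -3 (R(n) = 2 - 5*1 = 2 - 5 = -3)
-37397/24215 + 44993/R(1/114) = -37397/24215 + 44993/(-3) = -37397*1/24215 + 44993*(-⅓) = -37397/24215 - 44993/3 = -1089617686/72645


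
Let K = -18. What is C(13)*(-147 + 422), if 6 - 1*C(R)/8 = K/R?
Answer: 211200/13 ≈ 16246.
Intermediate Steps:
C(R) = 48 + 144/R (C(R) = 48 - (-144)/R = 48 + 144/R)
C(13)*(-147 + 422) = (48 + 144/13)*(-147 + 422) = (48 + 144*(1/13))*275 = (48 + 144/13)*275 = (768/13)*275 = 211200/13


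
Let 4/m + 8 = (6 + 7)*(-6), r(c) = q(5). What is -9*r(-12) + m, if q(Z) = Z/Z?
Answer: -389/43 ≈ -9.0465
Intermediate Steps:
q(Z) = 1
r(c) = 1
m = -2/43 (m = 4/(-8 + (6 + 7)*(-6)) = 4/(-8 + 13*(-6)) = 4/(-8 - 78) = 4/(-86) = 4*(-1/86) = -2/43 ≈ -0.046512)
-9*r(-12) + m = -9*1 - 2/43 = -9 - 2/43 = -389/43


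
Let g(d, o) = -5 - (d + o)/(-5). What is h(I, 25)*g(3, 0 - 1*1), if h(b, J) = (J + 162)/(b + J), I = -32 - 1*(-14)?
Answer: -4301/35 ≈ -122.89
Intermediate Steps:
I = -18 (I = -32 + 14 = -18)
g(d, o) = -5 + d/5 + o/5 (g(d, o) = -5 - (d + o)*(-1)/5 = -5 - (-d/5 - o/5) = -5 + (d/5 + o/5) = -5 + d/5 + o/5)
h(b, J) = (162 + J)/(J + b)
h(I, 25)*g(3, 0 - 1*1) = ((162 + 25)/(25 - 18))*(-5 + (⅕)*3 + (0 - 1*1)/5) = (187/7)*(-5 + ⅗ + (0 - 1)/5) = ((⅐)*187)*(-5 + ⅗ + (⅕)*(-1)) = 187*(-5 + ⅗ - ⅕)/7 = (187/7)*(-23/5) = -4301/35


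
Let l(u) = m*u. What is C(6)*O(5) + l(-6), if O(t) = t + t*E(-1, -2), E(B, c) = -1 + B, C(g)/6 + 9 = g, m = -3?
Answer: 108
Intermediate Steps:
C(g) = -54 + 6*g
l(u) = -3*u
O(t) = -t (O(t) = t + t*(-1 - 1) = t + t*(-2) = t - 2*t = -t)
C(6)*O(5) + l(-6) = (-54 + 6*6)*(-1*5) - 3*(-6) = (-54 + 36)*(-5) + 18 = -18*(-5) + 18 = 90 + 18 = 108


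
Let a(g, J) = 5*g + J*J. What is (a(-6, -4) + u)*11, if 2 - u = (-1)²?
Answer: -143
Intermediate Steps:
a(g, J) = J² + 5*g (a(g, J) = 5*g + J² = J² + 5*g)
u = 1 (u = 2 - 1*(-1)² = 2 - 1*1 = 2 - 1 = 1)
(a(-6, -4) + u)*11 = (((-4)² + 5*(-6)) + 1)*11 = ((16 - 30) + 1)*11 = (-14 + 1)*11 = -13*11 = -143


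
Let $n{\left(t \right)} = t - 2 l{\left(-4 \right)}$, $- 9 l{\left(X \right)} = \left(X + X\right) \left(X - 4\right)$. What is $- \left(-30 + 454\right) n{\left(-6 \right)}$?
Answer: $- \frac{31376}{9} \approx -3486.2$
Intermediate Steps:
$l{\left(X \right)} = - \frac{2 X \left(-4 + X\right)}{9}$ ($l{\left(X \right)} = - \frac{\left(X + X\right) \left(X - 4\right)}{9} = - \frac{2 X \left(-4 + X\right)}{9}$)
$n{\left(t \right)} = \frac{128}{9} + t$ ($n{\left(t \right)} = t - 2 \cdot \frac{2}{9} \left(-4\right) \left(4 - -4\right) = t - 2 \cdot \frac{2}{9} \left(-4\right) \left(4 + 4\right) = t - 2 \cdot \frac{2}{9} \left(-4\right) 8 = t - - \frac{128}{9} = t + \frac{128}{9} = \frac{128}{9} + t$)
$- \left(-30 + 454\right) n{\left(-6 \right)} = - \left(-30 + 454\right) \left(\frac{128}{9} - 6\right) = - \frac{424 \cdot 74}{9} = \left(-1\right) \frac{31376}{9} = - \frac{31376}{9}$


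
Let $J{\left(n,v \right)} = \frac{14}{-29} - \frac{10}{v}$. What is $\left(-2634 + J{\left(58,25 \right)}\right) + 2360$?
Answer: $- \frac{39858}{145} \approx -274.88$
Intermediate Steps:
$J{\left(n,v \right)} = - \frac{14}{29} - \frac{10}{v}$ ($J{\left(n,v \right)} = 14 \left(- \frac{1}{29}\right) - \frac{10}{v} = - \frac{14}{29} - \frac{10}{v}$)
$\left(-2634 + J{\left(58,25 \right)}\right) + 2360 = \left(-2634 - \left(\frac{14}{29} + \frac{10}{25}\right)\right) + 2360 = \left(-2634 - \frac{128}{145}\right) + 2360 = - \frac{382058}{145} + 2360 = - \frac{39858}{145}$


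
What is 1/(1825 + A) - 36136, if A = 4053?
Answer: -212407407/5878 ≈ -36136.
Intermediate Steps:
1/(1825 + A) - 36136 = 1/(1825 + 4053) - 36136 = 1/5878 - 36136 = -212407407/5878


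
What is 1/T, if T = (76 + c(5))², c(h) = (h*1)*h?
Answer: 1/10201 ≈ 9.8030e-5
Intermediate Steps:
c(h) = h² (c(h) = h*h = h²)
T = 10201 (T = (76 + 5²)² = (76 + 25)² = 101² = 10201)
1/T = 1/10201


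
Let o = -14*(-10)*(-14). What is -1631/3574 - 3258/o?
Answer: 2111833/1751260 ≈ 1.2059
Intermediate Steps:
o = -1960 (o = 140*(-14) = -1960)
-1631/3574 - 3258/o = -1631/3574 - 3258/(-1960) = -1631*1/3574 - 3258*(-1/1960) = -1631/3574 + 1629/980 = 2111833/1751260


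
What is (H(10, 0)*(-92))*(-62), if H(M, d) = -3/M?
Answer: -8556/5 ≈ -1711.2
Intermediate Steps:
(H(10, 0)*(-92))*(-62) = (-3/10*(-92))*(-62) = (-3*1/10*(-92))*(-62) = -3/10*(-92)*(-62) = (138/5)*(-62) = -8556/5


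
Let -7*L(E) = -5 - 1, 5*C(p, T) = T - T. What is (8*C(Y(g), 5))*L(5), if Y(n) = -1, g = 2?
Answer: 0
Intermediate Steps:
C(p, T) = 0 (C(p, T) = (T - T)/5 = (1/5)*0 = 0)
L(E) = 6/7 (L(E) = -(-5 - 1)/7 = -1/7*(-6) = 6/7)
(8*C(Y(g), 5))*L(5) = (8*0)*(6/7) = 0*(6/7) = 0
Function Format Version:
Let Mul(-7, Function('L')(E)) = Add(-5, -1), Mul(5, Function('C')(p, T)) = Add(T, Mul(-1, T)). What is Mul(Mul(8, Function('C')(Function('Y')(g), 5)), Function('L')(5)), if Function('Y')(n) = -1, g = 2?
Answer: 0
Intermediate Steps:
Function('C')(p, T) = 0 (Function('C')(p, T) = Mul(Rational(1, 5), Add(T, Mul(-1, T))) = Mul(Rational(1, 5), 0) = 0)
Function('L')(E) = Rational(6, 7) (Function('L')(E) = Mul(Rational(-1, 7), Add(-5, -1)) = Mul(Rational(-1, 7), -6) = Rational(6, 7))
Mul(Mul(8, Function('C')(Function('Y')(g), 5)), Function('L')(5)) = Mul(Mul(8, 0), Rational(6, 7)) = Mul(0, Rational(6, 7)) = 0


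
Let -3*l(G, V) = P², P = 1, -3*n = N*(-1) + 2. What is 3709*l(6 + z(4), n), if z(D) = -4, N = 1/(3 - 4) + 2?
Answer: -3709/3 ≈ -1236.3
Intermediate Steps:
N = 1 (N = 1/(-1) + 2 = -1 + 2 = 1)
n = -⅓ (n = -(1*(-1) + 2)/3 = -(-1 + 2)/3 = -⅓*1 = -⅓ ≈ -0.33333)
l(G, V) = -⅓ (l(G, V) = -⅓*1² = -⅓*1 = -⅓)
3709*l(6 + z(4), n) = 3709*(-⅓) = -3709/3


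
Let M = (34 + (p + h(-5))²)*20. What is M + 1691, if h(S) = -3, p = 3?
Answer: 2371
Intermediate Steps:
M = 680 (M = (34 + (3 - 3)²)*20 = (34 + 0²)*20 = (34 + 0)*20 = 34*20 = 680)
M + 1691 = 680 + 1691 = 2371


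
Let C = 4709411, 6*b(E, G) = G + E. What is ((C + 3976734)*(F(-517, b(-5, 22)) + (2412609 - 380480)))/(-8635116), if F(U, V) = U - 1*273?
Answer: -5881501699385/2878372 ≈ -2.0433e+6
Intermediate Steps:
b(E, G) = E/6 + G/6 (b(E, G) = (G + E)/6 = (E + G)/6 = E/6 + G/6)
F(U, V) = -273 + U (F(U, V) = U - 273 = -273 + U)
((C + 3976734)*(F(-517, b(-5, 22)) + (2412609 - 380480)))/(-8635116) = ((4709411 + 3976734)*((-273 - 517) + (2412609 - 380480)))/(-8635116) = (8686145*(-790 + 2032129))*(-1/8635116) = (8686145*2031339)*(-1/8635116) = 17644505098155*(-1/8635116) = -5881501699385/2878372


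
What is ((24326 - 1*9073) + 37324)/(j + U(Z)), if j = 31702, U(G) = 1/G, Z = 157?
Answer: 8254589/4977215 ≈ 1.6585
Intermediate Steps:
((24326 - 1*9073) + 37324)/(j + U(Z)) = ((24326 - 1*9073) + 37324)/(31702 + 1/157) = ((24326 - 9073) + 37324)/(31702 + 1/157) = (15253 + 37324)/(4977215/157) = 52577*(157/4977215) = 8254589/4977215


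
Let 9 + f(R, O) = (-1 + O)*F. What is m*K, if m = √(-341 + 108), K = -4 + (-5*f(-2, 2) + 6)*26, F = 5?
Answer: 672*I*√233 ≈ 10258.0*I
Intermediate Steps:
f(R, O) = -14 + 5*O (f(R, O) = -9 + (-1 + O)*5 = -9 + (-5 + 5*O) = -14 + 5*O)
K = 672 (K = -4 + (-5*(-14 + 5*2) + 6)*26 = -4 + (-5*(-14 + 10) + 6)*26 = -4 + (-5*(-4) + 6)*26 = -4 + (20 + 6)*26 = -4 + 26*26 = -4 + 676 = 672)
m = I*√233 (m = √(-233) = I*√233 ≈ 15.264*I)
m*K = (I*√233)*672 = 672*I*√233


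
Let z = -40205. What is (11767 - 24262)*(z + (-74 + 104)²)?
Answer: 491115975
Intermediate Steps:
(11767 - 24262)*(z + (-74 + 104)²) = (11767 - 24262)*(-40205 + (-74 + 104)²) = -12495*(-40205 + 30²) = -12495*(-40205 + 900) = -12495*(-39305) = 491115975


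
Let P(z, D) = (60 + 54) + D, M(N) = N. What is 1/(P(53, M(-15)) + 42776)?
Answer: 1/42875 ≈ 2.3324e-5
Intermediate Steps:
P(z, D) = 114 + D
1/(P(53, M(-15)) + 42776) = 1/((114 - 15) + 42776) = 1/(99 + 42776) = 1/42875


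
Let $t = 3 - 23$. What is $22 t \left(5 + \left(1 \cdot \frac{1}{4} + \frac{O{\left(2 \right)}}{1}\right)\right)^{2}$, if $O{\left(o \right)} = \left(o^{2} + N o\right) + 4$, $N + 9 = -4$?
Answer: $- \frac{143055}{2} \approx -71528.0$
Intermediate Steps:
$N = -13$ ($N = -9 - 4 = -13$)
$O{\left(o \right)} = 4 + o^{2} - 13 o$ ($O{\left(o \right)} = \left(o^{2} - 13 o\right) + 4 = 4 + o^{2} - 13 o$)
$t = -20$
$22 t \left(5 + \left(1 \cdot \frac{1}{4} + \frac{O{\left(2 \right)}}{1}\right)\right)^{2} = 22 \left(-20\right) \left(5 + \left(1 \cdot \frac{1}{4} + \frac{4 + 2^{2} - 26}{1}\right)\right)^{2} = - 440 \left(5 + \left(1 \cdot \frac{1}{4} + \left(4 + 4 - 26\right) 1\right)\right)^{2} = - 440 \left(5 + \left(\frac{1}{4} - 18\right)\right)^{2} = - 440 \left(5 - \frac{71}{4}\right)^{2} = - 440 \left(- \frac{51}{4}\right)^{2} = \left(-440\right) \frac{2601}{16} = - \frac{143055}{2}$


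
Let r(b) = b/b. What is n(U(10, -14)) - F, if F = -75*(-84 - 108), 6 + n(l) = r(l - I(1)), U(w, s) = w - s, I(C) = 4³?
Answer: -14405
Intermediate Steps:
I(C) = 64
r(b) = 1
n(l) = -5 (n(l) = -6 + 1 = -5)
F = 14400 (F = -75*(-192) = 14400)
n(U(10, -14)) - F = -5 - 1*14400 = -5 - 14400 = -14405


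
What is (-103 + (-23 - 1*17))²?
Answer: 20449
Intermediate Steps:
(-103 + (-23 - 1*17))² = (-103 + (-23 - 17))² = (-103 - 40)² = (-143)² = 20449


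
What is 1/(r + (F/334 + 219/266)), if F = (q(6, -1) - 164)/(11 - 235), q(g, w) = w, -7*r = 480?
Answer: -1421504/96301089 ≈ -0.014761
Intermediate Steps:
r = -480/7 (r = -⅐*480 = -480/7 ≈ -68.571)
F = 165/224 (F = (-1 - 164)/(11 - 235) = -165/(-224) = -165*(-1/224) = 165/224 ≈ 0.73661)
1/(r + (F/334 + 219/266)) = 1/(-480/7 + ((165/224)/334 + 219/266)) = 1/(-480/7 + ((165/224)*(1/334) + 219*(1/266))) = 1/(-480/7 + (165/74816 + 219/266)) = 1/(-480/7 + 1173471/1421504) = 1/(-96301089/1421504) = -1421504/96301089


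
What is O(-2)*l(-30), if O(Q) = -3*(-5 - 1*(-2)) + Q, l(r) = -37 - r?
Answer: -49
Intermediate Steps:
O(Q) = 9 + Q (O(Q) = -3*(-5 + 2) + Q = -3*(-3) + Q = 9 + Q)
O(-2)*l(-30) = (9 - 2)*(-37 - 1*(-30)) = 7*(-37 + 30) = 7*(-7) = -49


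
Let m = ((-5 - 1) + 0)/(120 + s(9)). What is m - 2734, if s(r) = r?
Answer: -117564/43 ≈ -2734.0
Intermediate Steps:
m = -2/43 (m = ((-5 - 1) + 0)/(120 + 9) = (-6 + 0)/129 = -6*1/129 = -2/43 ≈ -0.046512)
m - 2734 = -2/43 - 2734 = -117564/43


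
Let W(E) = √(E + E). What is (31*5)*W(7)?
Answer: 155*√14 ≈ 579.96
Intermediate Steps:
W(E) = √2*√E (W(E) = √(2*E) = √2*√E)
(31*5)*W(7) = (31*5)*(√2*√7) = 155*√14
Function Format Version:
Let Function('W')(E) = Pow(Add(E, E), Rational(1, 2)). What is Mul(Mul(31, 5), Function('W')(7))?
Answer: Mul(155, Pow(14, Rational(1, 2))) ≈ 579.96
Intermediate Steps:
Function('W')(E) = Mul(Pow(2, Rational(1, 2)), Pow(E, Rational(1, 2))) (Function('W')(E) = Pow(Mul(2, E), Rational(1, 2)) = Mul(Pow(2, Rational(1, 2)), Pow(E, Rational(1, 2))))
Mul(Mul(31, 5), Function('W')(7)) = Mul(Mul(31, 5), Mul(Pow(2, Rational(1, 2)), Pow(7, Rational(1, 2)))) = Mul(155, Pow(14, Rational(1, 2)))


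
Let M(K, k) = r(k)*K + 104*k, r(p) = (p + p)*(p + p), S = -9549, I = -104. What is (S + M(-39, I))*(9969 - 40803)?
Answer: 52654019274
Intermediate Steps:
r(p) = 4*p**2 (r(p) = (2*p)*(2*p) = 4*p**2)
M(K, k) = 104*k + 4*K*k**2 (M(K, k) = (4*k**2)*K + 104*k = 4*K*k**2 + 104*k = 104*k + 4*K*k**2)
(S + M(-39, I))*(9969 - 40803) = (-9549 + 4*(-104)*(26 - 39*(-104)))*(9969 - 40803) = (-9549 + 4*(-104)*(26 + 4056))*(-30834) = (-9549 + 4*(-104)*4082)*(-30834) = (-9549 - 1698112)*(-30834) = -1707661*(-30834) = 52654019274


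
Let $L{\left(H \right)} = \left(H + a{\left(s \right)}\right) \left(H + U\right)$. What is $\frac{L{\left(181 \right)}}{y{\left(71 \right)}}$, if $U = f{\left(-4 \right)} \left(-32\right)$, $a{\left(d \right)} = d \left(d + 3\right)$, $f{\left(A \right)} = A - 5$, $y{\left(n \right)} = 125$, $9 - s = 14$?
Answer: $\frac{89579}{125} \approx 716.63$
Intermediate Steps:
$s = -5$ ($s = 9 - 14 = -5$)
$f{\left(A \right)} = -5 + A$
$a{\left(d \right)} = d \left(3 + d\right)$
$U = 288$ ($U = \left(-5 - 4\right) \left(-32\right) = \left(-9\right) \left(-32\right) = 288$)
$L{\left(H \right)} = \left(10 + H\right) \left(288 + H\right)$ ($L{\left(H \right)} = \left(H - 5 \left(3 - 5\right)\right) \left(H + 288\right) = \left(H - -10\right) \left(288 + H\right) = \left(H + 10\right) \left(288 + H\right) = \left(10 + H\right) \left(288 + H\right)$)
$\frac{L{\left(181 \right)}}{y{\left(71 \right)}} = \frac{2880 + 181^{2} + 298 \cdot 181}{125} = \left(2880 + 32761 + 53938\right) \frac{1}{125} = 89579 \cdot \frac{1}{125} = \frac{89579}{125}$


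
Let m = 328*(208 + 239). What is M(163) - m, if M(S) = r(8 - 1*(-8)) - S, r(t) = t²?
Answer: -146523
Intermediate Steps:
m = 146616 (m = 328*447 = 146616)
M(S) = 256 - S (M(S) = (8 - 1*(-8))² - S = (8 + 8)² - S = 16² - S = 256 - S)
M(163) - m = (256 - 1*163) - 1*146616 = (256 - 163) - 146616 = 93 - 146616 = -146523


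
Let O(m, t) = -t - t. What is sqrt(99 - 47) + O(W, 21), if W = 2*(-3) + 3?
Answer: -42 + 2*sqrt(13) ≈ -34.789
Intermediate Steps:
W = -3 (W = -6 + 3 = -3)
O(m, t) = -2*t
sqrt(99 - 47) + O(W, 21) = sqrt(99 - 47) - 2*21 = sqrt(52) - 42 = 2*sqrt(13) - 42 = -42 + 2*sqrt(13)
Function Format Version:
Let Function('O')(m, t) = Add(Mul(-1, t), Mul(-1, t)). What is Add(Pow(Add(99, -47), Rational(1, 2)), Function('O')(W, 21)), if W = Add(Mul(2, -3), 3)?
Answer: Add(-42, Mul(2, Pow(13, Rational(1, 2)))) ≈ -34.789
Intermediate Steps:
W = -3 (W = Add(-6, 3) = -3)
Function('O')(m, t) = Mul(-2, t)
Add(Pow(Add(99, -47), Rational(1, 2)), Function('O')(W, 21)) = Add(Pow(Add(99, -47), Rational(1, 2)), Mul(-2, 21)) = Add(Pow(52, Rational(1, 2)), -42) = Add(Mul(2, Pow(13, Rational(1, 2))), -42) = Add(-42, Mul(2, Pow(13, Rational(1, 2))))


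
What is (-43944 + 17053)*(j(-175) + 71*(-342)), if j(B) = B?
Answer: 657673187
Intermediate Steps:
(-43944 + 17053)*(j(-175) + 71*(-342)) = (-43944 + 17053)*(-175 + 71*(-342)) = -26891*(-175 - 24282) = -26891*(-24457) = 657673187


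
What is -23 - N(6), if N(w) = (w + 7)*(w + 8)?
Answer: -205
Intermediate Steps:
N(w) = (7 + w)*(8 + w)
-23 - N(6) = -23 - (56 + 6**2 + 15*6) = -23 - (56 + 36 + 90) = -23 - 1*182 = -23 - 182 = -205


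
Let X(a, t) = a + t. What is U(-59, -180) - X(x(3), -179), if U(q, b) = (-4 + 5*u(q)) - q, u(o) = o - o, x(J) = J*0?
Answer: 234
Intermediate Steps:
x(J) = 0
u(o) = 0
U(q, b) = -4 - q (U(q, b) = (-4 + 5*0) - q = (-4 + 0) - q = -4 - q)
U(-59, -180) - X(x(3), -179) = (-4 - 1*(-59)) - (0 - 179) = (-4 + 59) - 1*(-179) = 55 + 179 = 234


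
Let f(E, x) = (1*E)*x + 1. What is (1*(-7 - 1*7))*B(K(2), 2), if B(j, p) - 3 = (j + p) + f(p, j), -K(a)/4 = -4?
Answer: -756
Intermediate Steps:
K(a) = 16 (K(a) = -4*(-4) = 16)
f(E, x) = 1 + E*x (f(E, x) = E*x + 1 = 1 + E*x)
B(j, p) = 4 + j + p + j*p (B(j, p) = 3 + ((j + p) + (1 + p*j)) = 3 + ((j + p) + (1 + j*p)) = 3 + (1 + j + p + j*p) = 4 + j + p + j*p)
(1*(-7 - 1*7))*B(K(2), 2) = (1*(-7 - 1*7))*(4 + 16 + 2 + 16*2) = (1*(-7 - 7))*(4 + 16 + 2 + 32) = (1*(-14))*54 = -14*54 = -756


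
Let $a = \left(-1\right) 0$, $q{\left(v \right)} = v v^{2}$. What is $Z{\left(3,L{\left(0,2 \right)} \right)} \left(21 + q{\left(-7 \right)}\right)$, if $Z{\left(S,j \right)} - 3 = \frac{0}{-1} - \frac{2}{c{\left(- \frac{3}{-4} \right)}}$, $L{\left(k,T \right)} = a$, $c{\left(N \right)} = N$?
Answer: $- \frac{322}{3} \approx -107.33$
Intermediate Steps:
$q{\left(v \right)} = v^{3}$
$a = 0$
$L{\left(k,T \right)} = 0$
$Z{\left(S,j \right)} = \frac{1}{3}$ ($Z{\left(S,j \right)} = 3 + \left(\frac{0}{-1} - \frac{2}{\left(-3\right) \frac{1}{-4}}\right) = 3 + \left(0 \left(-1\right) - \frac{2}{\left(-3\right) \left(- \frac{1}{4}\right)}\right) = 3 + \left(0 - \frac{2}{\frac{3}{4}}\right) = 3 + \left(0 - \frac{8}{3}\right) = 3 - \frac{8}{3} = \frac{1}{3}$)
$Z{\left(3,L{\left(0,2 \right)} \right)} \left(21 + q{\left(-7 \right)}\right) = \frac{21 + \left(-7\right)^{3}}{3} = \frac{21 - 343}{3} = \frac{1}{3} \left(-322\right) = - \frac{322}{3}$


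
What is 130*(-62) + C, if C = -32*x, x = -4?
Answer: -7932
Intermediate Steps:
C = 128 (C = -32*(-4) = 128)
130*(-62) + C = 130*(-62) + 128 = -8060 + 128 = -7932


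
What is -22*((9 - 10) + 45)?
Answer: -968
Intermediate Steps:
-22*((9 - 10) + 45) = -22*(-1 + 45) = -22*44 = -968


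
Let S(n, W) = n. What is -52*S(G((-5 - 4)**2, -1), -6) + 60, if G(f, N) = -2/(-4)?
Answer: 34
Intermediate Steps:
G(f, N) = 1/2 (G(f, N) = -2*(-1/4) = 1/2)
-52*S(G((-5 - 4)**2, -1), -6) + 60 = -52*1/2 + 60 = -26 + 60 = 34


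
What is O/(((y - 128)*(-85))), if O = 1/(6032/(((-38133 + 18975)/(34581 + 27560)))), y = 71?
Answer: -3193/302678868440 ≈ -1.0549e-8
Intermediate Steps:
O = -9579/187417256 (O = 1/(6032/((-19158/62141))) = 1/(6032/((-19158*1/62141))) = 1/(6032/(-19158/62141)) = 1/(6032*(-62141/19158)) = 1/(-187417256/9579) = -9579/187417256 ≈ -5.1111e-5)
O/(((y - 128)*(-85))) = -9579*(-1/(85*(71 - 128)))/187417256 = -9579/(187417256*((-57*(-85)))) = -9579/187417256/4845 = -9579/187417256*1/4845 = -3193/302678868440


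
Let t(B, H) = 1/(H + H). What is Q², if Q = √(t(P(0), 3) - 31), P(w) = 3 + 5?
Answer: -185/6 ≈ -30.833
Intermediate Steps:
P(w) = 8
t(B, H) = 1/(2*H)
Q = I*√1110/6 (Q = √((½)/3 - 31) = √((½)*(⅓) - 31) = √(⅙ - 31) = √(-185/6) = I*√1110/6 ≈ 5.5528*I)
Q² = (I*√1110/6)² = -185/6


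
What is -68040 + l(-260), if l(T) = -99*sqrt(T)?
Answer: -68040 - 198*I*sqrt(65) ≈ -68040.0 - 1596.3*I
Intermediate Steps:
-68040 + l(-260) = -68040 - 198*I*sqrt(65)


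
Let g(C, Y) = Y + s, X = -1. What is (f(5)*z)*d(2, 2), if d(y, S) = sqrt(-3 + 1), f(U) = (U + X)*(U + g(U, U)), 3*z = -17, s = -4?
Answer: -136*I*sqrt(2) ≈ -192.33*I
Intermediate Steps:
g(C, Y) = -4 + Y (g(C, Y) = Y - 4 = -4 + Y)
z = -17/3 (z = (1/3)*(-17) = -17/3 ≈ -5.6667)
f(U) = (-1 + U)*(-4 + 2*U) (f(U) = (U - 1)*(U + (-4 + U)) = (-1 + U)*(-4 + 2*U))
d(y, S) = I*sqrt(2) (d(y, S) = sqrt(-2) = I*sqrt(2))
(f(5)*z)*d(2, 2) = ((4 - 6*5 + 2*5**2)*(-17/3))*(I*sqrt(2)) = ((4 - 30 + 2*25)*(-17/3))*(I*sqrt(2)) = ((4 - 30 + 50)*(-17/3))*(I*sqrt(2)) = (24*(-17/3))*(I*sqrt(2)) = -136*I*sqrt(2)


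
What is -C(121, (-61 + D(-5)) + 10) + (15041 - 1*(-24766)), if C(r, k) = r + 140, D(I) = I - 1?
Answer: 39546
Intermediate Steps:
D(I) = -1 + I
C(r, k) = 140 + r
-C(121, (-61 + D(-5)) + 10) + (15041 - 1*(-24766)) = -(140 + 121) + (15041 - 1*(-24766)) = -1*261 + (15041 + 24766) = -261 + 39807 = 39546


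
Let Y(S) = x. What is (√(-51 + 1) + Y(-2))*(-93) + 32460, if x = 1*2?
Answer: 32274 - 465*I*√2 ≈ 32274.0 - 657.61*I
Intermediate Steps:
x = 2
Y(S) = 2
(√(-51 + 1) + Y(-2))*(-93) + 32460 = (√(-51 + 1) + 2)*(-93) + 32460 = (√(-50) + 2)*(-93) + 32460 = (5*I*√2 + 2)*(-93) + 32460 = (2 + 5*I*√2)*(-93) + 32460 = (-186 - 465*I*√2) + 32460 = 32274 - 465*I*√2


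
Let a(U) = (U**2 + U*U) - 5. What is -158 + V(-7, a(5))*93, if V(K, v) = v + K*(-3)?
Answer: 5980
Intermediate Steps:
a(U) = -5 + 2*U**2 (a(U) = (U**2 + U**2) - 5 = 2*U**2 - 5 = -5 + 2*U**2)
V(K, v) = v - 3*K
-158 + V(-7, a(5))*93 = -158 + ((-5 + 2*5**2) - 3*(-7))*93 = -158 + ((-5 + 2*25) + 21)*93 = -158 + ((-5 + 50) + 21)*93 = -158 + (45 + 21)*93 = -158 + 66*93 = -158 + 6138 = 5980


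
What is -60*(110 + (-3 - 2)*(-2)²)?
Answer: -5400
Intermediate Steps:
-60*(110 + (-3 - 2)*(-2)²) = -60*(110 - 5*4) = -60*(110 - 20) = -60*90 = -5400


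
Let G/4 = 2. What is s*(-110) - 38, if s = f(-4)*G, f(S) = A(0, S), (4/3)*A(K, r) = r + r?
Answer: 5242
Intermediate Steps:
G = 8 (G = 4*2 = 8)
A(K, r) = 3*r/2 (A(K, r) = 3*(r + r)/4 = 3*(2*r)/4 = 3*r/2)
f(S) = 3*S/2
s = -48 (s = ((3/2)*(-4))*8 = -6*8 = -48)
s*(-110) - 38 = -48*(-110) - 38 = 5280 - 38 = 5242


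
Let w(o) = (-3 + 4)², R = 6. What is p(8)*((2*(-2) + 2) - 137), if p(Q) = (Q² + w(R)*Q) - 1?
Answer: -9869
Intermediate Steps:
w(o) = 1 (w(o) = 1² = 1)
p(Q) = -1 + Q + Q² (p(Q) = (Q² + 1*Q) - 1 = (Q² + Q) - 1 = (Q + Q²) - 1 = -1 + Q + Q²)
p(8)*((2*(-2) + 2) - 137) = (-1 + 8 + 8²)*((2*(-2) + 2) - 137) = (-1 + 8 + 64)*((-4 + 2) - 137) = 71*(-2 - 137) = 71*(-139) = -9869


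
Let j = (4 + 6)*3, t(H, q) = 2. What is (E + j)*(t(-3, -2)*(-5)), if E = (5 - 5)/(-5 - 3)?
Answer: -300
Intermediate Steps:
E = 0 (E = 0/(-8) = 0*(-⅛) = 0)
j = 30 (j = 10*3 = 30)
(E + j)*(t(-3, -2)*(-5)) = (0 + 30)*(2*(-5)) = 30*(-10) = -300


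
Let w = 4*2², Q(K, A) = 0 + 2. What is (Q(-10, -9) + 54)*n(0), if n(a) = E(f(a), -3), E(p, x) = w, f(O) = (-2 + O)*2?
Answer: 896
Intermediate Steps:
Q(K, A) = 2
w = 16 (w = 4*4 = 16)
f(O) = -4 + 2*O
E(p, x) = 16
n(a) = 16
(Q(-10, -9) + 54)*n(0) = (2 + 54)*16 = 56*16 = 896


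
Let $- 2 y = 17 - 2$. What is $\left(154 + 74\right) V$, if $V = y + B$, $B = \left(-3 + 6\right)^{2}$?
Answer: $342$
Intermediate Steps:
$B = 9$ ($B = 3^{2} = 9$)
$y = - \frac{15}{2}$ ($y = - \frac{17 - 2}{2} = \left(- \frac{1}{2}\right) 15 = - \frac{15}{2} \approx -7.5$)
$V = \frac{3}{2}$ ($V = - \frac{15}{2} + 9 = \frac{3}{2} \approx 1.5$)
$\left(154 + 74\right) V = \left(154 + 74\right) \frac{3}{2} = 228 \cdot \frac{3}{2} = 342$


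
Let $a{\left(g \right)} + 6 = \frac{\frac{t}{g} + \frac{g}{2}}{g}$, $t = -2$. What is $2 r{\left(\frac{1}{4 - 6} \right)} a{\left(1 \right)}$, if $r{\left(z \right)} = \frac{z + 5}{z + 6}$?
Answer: $- \frac{135}{11} \approx -12.273$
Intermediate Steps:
$r{\left(z \right)} = \frac{5 + z}{6 + z}$
$a{\left(g \right)} = -6 + \frac{\frac{g}{2} - \frac{2}{g}}{g}$ ($a{\left(g \right)} = -6 + \frac{- \frac{2}{g} + \frac{g}{2}}{g} = -6 + \frac{\frac{g}{2} - \frac{2}{g}}{g}$)
$2 r{\left(\frac{1}{4 - 6} \right)} a{\left(1 \right)} = 2 \frac{5 + \frac{1}{4 - 6}}{6 + \frac{1}{4 - 6}} \left(- \frac{11}{2} - 2 \cdot 1^{-2}\right) = 2 \frac{5 + \frac{1}{-2}}{6 + \frac{1}{-2}} \left(- \frac{11}{2} - 2\right) = 2 \frac{5 - \frac{1}{2}}{6 - \frac{1}{2}} \left(- \frac{11}{2} - 2\right) = 2 \frac{1}{\frac{11}{2}} \cdot \frac{9}{2} \left(- \frac{15}{2}\right) = 2 \cdot \frac{2}{11} \cdot \frac{9}{2} \left(- \frac{15}{2}\right) = 2 \cdot \frac{9}{11} \left(- \frac{15}{2}\right) = \frac{18}{11} \left(- \frac{15}{2}\right) = - \frac{135}{11}$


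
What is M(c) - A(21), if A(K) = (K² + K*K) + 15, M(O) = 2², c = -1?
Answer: -893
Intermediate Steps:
M(O) = 4
A(K) = 15 + 2*K² (A(K) = (K² + K²) + 15 = 2*K² + 15 = 15 + 2*K²)
M(c) - A(21) = 4 - (15 + 2*21²) = 4 - (15 + 2*441) = 4 - (15 + 882) = 4 - 1*897 = 4 - 897 = -893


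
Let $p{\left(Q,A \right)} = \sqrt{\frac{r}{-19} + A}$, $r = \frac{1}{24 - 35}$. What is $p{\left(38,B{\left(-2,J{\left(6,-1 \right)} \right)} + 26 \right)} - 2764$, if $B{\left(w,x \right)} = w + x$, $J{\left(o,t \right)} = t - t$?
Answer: $-2764 + \frac{\sqrt{1048553}}{209} \approx -2759.1$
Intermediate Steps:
$r = - \frac{1}{11}$ ($r = \frac{1}{-11} = - \frac{1}{11} \approx -0.090909$)
$J{\left(o,t \right)} = 0$
$p{\left(Q,A \right)} = \sqrt{\frac{1}{209} + A}$ ($p{\left(Q,A \right)} = \sqrt{- \frac{1}{11 \left(-19\right)} + A} = \sqrt{\left(- \frac{1}{11}\right) \left(- \frac{1}{19}\right) + A} = \sqrt{\frac{1}{209} + A}$)
$p{\left(38,B{\left(-2,J{\left(6,-1 \right)} \right)} + 26 \right)} - 2764 = \frac{\sqrt{209 + 43681 \left(\left(-2 + 0\right) + 26\right)}}{209} - 2764 = \frac{\sqrt{209 + 43681 \left(-2 + 26\right)}}{209} - 2764 = \frac{\sqrt{209 + 43681 \cdot 24}}{209} - 2764 = \frac{\sqrt{209 + 1048344}}{209} - 2764 = \frac{\sqrt{1048553}}{209} - 2764 = -2764 + \frac{\sqrt{1048553}}{209}$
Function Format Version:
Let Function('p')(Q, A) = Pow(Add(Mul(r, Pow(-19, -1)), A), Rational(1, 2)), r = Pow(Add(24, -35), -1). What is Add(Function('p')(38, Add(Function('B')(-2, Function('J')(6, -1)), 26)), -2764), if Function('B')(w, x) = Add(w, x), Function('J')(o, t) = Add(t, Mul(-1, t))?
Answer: Add(-2764, Mul(Rational(1, 209), Pow(1048553, Rational(1, 2)))) ≈ -2759.1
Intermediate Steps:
r = Rational(-1, 11) (r = Pow(-11, -1) = Rational(-1, 11) ≈ -0.090909)
Function('J')(o, t) = 0
Function('p')(Q, A) = Pow(Add(Rational(1, 209), A), Rational(1, 2)) (Function('p')(Q, A) = Pow(Add(Mul(Rational(-1, 11), Pow(-19, -1)), A), Rational(1, 2)) = Pow(Add(Mul(Rational(-1, 11), Rational(-1, 19)), A), Rational(1, 2)) = Pow(Add(Rational(1, 209), A), Rational(1, 2)))
Add(Function('p')(38, Add(Function('B')(-2, Function('J')(6, -1)), 26)), -2764) = Add(Mul(Rational(1, 209), Pow(Add(209, Mul(43681, Add(Add(-2, 0), 26))), Rational(1, 2))), -2764) = Add(Mul(Rational(1, 209), Pow(Add(209, Mul(43681, Add(-2, 26))), Rational(1, 2))), -2764) = Add(Mul(Rational(1, 209), Pow(Add(209, Mul(43681, 24)), Rational(1, 2))), -2764) = Add(Mul(Rational(1, 209), Pow(Add(209, 1048344), Rational(1, 2))), -2764) = Add(Mul(Rational(1, 209), Pow(1048553, Rational(1, 2))), -2764) = Add(-2764, Mul(Rational(1, 209), Pow(1048553, Rational(1, 2))))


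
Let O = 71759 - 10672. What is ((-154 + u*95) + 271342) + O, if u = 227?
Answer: 353840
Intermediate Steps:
O = 61087
((-154 + u*95) + 271342) + O = ((-154 + 227*95) + 271342) + 61087 = ((-154 + 21565) + 271342) + 61087 = (21411 + 271342) + 61087 = 292753 + 61087 = 353840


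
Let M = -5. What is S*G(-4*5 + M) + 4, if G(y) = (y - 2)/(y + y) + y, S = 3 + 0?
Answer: -3469/50 ≈ -69.380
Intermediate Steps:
S = 3
G(y) = y + (-2 + y)/(2*y) (G(y) = (-2 + y)/((2*y)) + y = (-2 + y)*(1/(2*y)) + y = (-2 + y)/(2*y) + y = y + (-2 + y)/(2*y))
S*G(-4*5 + M) + 4 = 3*(1/2 + (-4*5 - 5) - 1/(-4*5 - 5)) + 4 = 3*(1/2 + (-20 - 5) - 1/(-20 - 5)) + 4 = 3*(1/2 - 25 - 1/(-25)) + 4 = 3*(1/2 - 25 - 1*(-1/25)) + 4 = 3*(1/2 - 25 + 1/25) + 4 = 3*(-1223/50) + 4 = -3669/50 + 4 = -3469/50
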